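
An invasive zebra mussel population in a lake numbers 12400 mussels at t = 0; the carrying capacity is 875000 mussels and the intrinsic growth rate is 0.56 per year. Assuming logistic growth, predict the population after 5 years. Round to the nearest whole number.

A = (K − N₀)/N₀ = (875000 − 12400)/12400 = 69.565.
N(t) = K/(1 + A·e^(−rt)) = 875000/(1 + 69.565×e^(−0.56×5)).
e^(−2.8) = 0.06081; denominator = 1 + 69.565×0.06081 = 5.2302.
N = 875000/5.2302 = 167297.

167297 mussels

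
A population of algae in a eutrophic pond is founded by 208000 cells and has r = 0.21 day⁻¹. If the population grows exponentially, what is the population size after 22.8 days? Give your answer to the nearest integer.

24972689 cells

N(t) = N₀·e^(rt) = 208000 × e^(0.21×22.8) = 208000 × e^4.788.
e^4.788 ≈ 120.06, so N ≈ 208000 × 120.06 = 2.497269×10^7.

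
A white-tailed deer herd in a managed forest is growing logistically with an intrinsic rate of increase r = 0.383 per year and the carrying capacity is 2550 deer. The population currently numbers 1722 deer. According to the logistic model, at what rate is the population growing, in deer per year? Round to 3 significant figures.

214 deer per year

dN/dt = rN(1 − N/K) = 0.383 × 1722 × (1 − 1722/2550).
1 − 1722/2550 = 0.32471; dN/dt = 0.383 × 1722 × 0.32471 = 214.15.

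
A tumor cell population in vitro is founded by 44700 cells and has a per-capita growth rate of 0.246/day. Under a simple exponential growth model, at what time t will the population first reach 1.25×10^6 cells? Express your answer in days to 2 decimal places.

Set N₀·e^(rt) = 1.25×10^6: e^(0.246·t) = 1.25×10^6/44700 = 27.964.
0.246·t = ln(27.964) = 3.3309, so t = 3.3309/0.246 = 13.54.

13.54 days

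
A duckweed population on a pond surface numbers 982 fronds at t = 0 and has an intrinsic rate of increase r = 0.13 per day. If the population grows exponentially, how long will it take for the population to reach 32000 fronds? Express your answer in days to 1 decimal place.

Set N₀·e^(rt) = 32000: e^(0.13·t) = 32000/982 = 32.587.
0.13·t = ln(32.587) = 3.4839, so t = 3.4839/0.13 = 26.799.

26.8 days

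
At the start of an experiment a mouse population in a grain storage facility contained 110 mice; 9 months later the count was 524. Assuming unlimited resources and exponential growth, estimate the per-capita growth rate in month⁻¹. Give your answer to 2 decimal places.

From N(t) = N₀·e^(rt): e^(r·9) = 524/110 = 4.7636.
r·9 = ln(4.7636) = 1.561, so r = 1.561/9 = 0.17345.

0.17 per month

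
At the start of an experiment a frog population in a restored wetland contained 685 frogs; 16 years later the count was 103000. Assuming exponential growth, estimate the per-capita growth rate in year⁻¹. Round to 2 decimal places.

0.31 per year

From N(t) = N₀·e^(rt): e^(r·16) = 103000/685 = 150.36.
r·16 = ln(150.36) = 5.0131, so r = 5.0131/16 = 0.31332.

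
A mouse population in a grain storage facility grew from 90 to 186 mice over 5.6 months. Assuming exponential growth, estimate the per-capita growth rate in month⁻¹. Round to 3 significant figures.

From N(t) = N₀·e^(rt): e^(r·5.6) = 186/90 = 2.0667.
r·5.6 = ln(2.0667) = 0.72594, so r = 0.72594/5.6 = 0.12963.

0.130 per month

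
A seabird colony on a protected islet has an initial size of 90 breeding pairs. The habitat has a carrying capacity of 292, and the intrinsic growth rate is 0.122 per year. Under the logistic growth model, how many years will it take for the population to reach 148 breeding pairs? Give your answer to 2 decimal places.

6.85 years

A = (K − N₀)/N₀ = (292 − 90)/90 = 2.2444.
Solve 292/(1 + 2.2444·e^(−0.122t)) = 148: 1 + 2.2444·e^(−0.122t) = 1.973, so e^(−0.122t) = 0.433503.
−0.122·t = ln(0.433503) = -0.83586, so t = 0.83586/0.122 = 6.8513.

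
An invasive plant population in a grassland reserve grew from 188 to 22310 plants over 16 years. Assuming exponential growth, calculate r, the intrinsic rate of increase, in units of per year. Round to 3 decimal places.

From N(t) = N₀·e^(rt): e^(r·16) = 22310/188 = 118.67.
r·16 = ln(118.67) = 4.7763, so r = 4.7763/16 = 0.29852.

0.299 per year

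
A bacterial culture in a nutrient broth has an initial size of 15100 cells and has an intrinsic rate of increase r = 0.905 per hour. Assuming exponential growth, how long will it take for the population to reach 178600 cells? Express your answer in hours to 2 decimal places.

2.73 hours

Set N₀·e^(rt) = 178600: e^(0.905·t) = 178600/15100 = 11.828.
0.905·t = ln(11.828) = 2.4705, so t = 2.4705/0.905 = 2.7298.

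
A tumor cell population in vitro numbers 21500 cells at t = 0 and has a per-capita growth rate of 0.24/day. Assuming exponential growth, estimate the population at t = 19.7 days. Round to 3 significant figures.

2430000 cells

N(t) = N₀·e^(rt) = 21500 × e^(0.24×19.7) = 21500 × e^4.728.
e^4.728 ≈ 113.07, so N ≈ 21500 × 113.07 = 2.430988×10^6.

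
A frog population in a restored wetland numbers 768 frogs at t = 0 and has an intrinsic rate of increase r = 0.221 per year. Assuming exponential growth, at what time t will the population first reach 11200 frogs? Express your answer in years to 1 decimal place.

Set N₀·e^(rt) = 11200: e^(0.221·t) = 11200/768 = 14.583.
0.221·t = ln(14.583) = 2.6799, so t = 2.6799/0.221 = 12.126.

12.1 years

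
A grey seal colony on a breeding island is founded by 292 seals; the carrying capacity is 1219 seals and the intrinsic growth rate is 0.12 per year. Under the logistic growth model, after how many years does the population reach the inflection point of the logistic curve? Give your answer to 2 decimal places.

Logistic growth is fastest at N = K/2 = 609.5.
A = (K − N₀)/N₀ = 3.1747. Set K/(1 + A·e^(−rt)) = K/2 → A·e^(−rt) = 1.
e^(−0.12t) = 1/3.1747 = 0.314995, so t = ln(3.1747)/0.12 = 1.1552/0.12 = 9.6267.

9.63 years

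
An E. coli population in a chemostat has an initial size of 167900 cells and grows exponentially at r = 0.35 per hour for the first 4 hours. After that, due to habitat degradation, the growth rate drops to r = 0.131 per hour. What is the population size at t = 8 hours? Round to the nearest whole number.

Phase 1: N(4) = 167900·e^(0.35×4) = 167900·e^1.4 = 680868.
Phase 2 runs for 8 − 4 = 4 hours at r = 0.131.
N(8) = 680868·e^(0.131×4) = 680868·e^0.524 = 1.149829×10^6.

1149829 cells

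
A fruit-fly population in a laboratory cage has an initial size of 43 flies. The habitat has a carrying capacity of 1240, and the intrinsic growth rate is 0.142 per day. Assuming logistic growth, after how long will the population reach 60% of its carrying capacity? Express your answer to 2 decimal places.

A = (K − N₀)/N₀ = (1240 − 43)/43 = 27.837.
Solve 1240/(1 + 27.837·e^(−0.142t)) = 744: 1 + 27.837·e^(−0.142t) = 1.6667, so e^(−0.142t) = 0.0239488.
−0.142·t = ln(0.0239488) = -3.7318, so t = 3.7318/0.142 = 26.281.

26.28 days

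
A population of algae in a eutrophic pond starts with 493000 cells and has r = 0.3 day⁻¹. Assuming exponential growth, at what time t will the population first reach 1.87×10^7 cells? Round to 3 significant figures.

12.1 days

Set N₀·e^(rt) = 1.87×10^7: e^(0.3·t) = 1.87×10^7/493000 = 37.931.
0.3·t = ln(37.931) = 3.6358, so t = 3.6358/0.3 = 12.119.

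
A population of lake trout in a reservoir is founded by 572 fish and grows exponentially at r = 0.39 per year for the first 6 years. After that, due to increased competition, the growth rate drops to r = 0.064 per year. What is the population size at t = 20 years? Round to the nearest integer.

14547 fish

Phase 1: N(6) = 572·e^(0.39×6) = 572·e^2.34 = 5938.07.
Phase 2 runs for 20 − 6 = 14 years at r = 0.064.
N(20) = 5938.07·e^(0.064×14) = 5938.07·e^0.896 = 14547.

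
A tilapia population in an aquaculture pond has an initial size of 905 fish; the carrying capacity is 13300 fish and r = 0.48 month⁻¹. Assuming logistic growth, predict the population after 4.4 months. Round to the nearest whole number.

A = (K − N₀)/N₀ = (13300 − 905)/905 = 13.696.
N(t) = K/(1 + A·e^(−rt)) = 13300/(1 + 13.696×e^(−0.48×4.4)).
e^(−2.112) = 0.121; denominator = 1 + 13.696×0.121 = 2.6572.
N = 13300/2.6572 = 5005.32.

5005 fish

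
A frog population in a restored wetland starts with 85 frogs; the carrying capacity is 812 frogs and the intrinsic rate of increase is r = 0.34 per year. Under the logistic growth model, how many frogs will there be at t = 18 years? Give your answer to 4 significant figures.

797.0 frogs

A = (K − N₀)/N₀ = (812 − 85)/85 = 8.5529.
N(t) = K/(1 + A·e^(−rt)) = 812/(1 + 8.5529×e^(−0.34×18)).
e^(−6.12) = 0.0021985; denominator = 1 + 8.5529×0.0021985 = 1.0188.
N = 812/1.0188 = 797.014.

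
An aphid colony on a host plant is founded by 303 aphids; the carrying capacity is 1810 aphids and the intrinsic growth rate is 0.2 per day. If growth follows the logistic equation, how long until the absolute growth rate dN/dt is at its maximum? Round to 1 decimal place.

Logistic growth is fastest at N = K/2 = 905.
A = (K − N₀)/N₀ = 4.9736. Set K/(1 + A·e^(−rt)) = K/2 → A·e^(−rt) = 1.
e^(−0.2t) = 1/4.9736 = 0.201062, so t = ln(4.9736)/0.2 = 1.6041/0.2 = 8.0207.

8.0 days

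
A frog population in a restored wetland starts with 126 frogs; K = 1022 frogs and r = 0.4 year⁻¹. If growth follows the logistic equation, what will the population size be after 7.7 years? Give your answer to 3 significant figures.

A = (K − N₀)/N₀ = (1022 − 126)/126 = 7.1111.
N(t) = K/(1 + A·e^(−rt)) = 1022/(1 + 7.1111×e^(−0.4×7.7)).
e^(−3.08) = 0.045959; denominator = 1 + 7.1111×0.045959 = 1.3268.
N = 1022/1.3268 = 770.262.

770 frogs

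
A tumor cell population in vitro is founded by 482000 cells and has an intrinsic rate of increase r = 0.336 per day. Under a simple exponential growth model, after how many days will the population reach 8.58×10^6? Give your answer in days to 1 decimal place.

8.6 days

Set N₀·e^(rt) = 8.58×10^6: e^(0.336·t) = 8.58×10^6/482000 = 17.801.
0.336·t = ln(17.801) = 2.8792, so t = 2.8792/0.336 = 8.5692.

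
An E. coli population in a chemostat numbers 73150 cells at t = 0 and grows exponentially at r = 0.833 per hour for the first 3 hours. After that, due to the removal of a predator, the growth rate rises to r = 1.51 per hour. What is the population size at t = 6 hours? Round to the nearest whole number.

Phase 1: N(3) = 73150·e^(0.833×3) = 73150·e^2.499 = 890259.
Phase 2 runs for 6 − 3 = 3 hours at r = 1.51.
N(6) = 890259·e^(1.51×3) = 890259·e^4.53 = 8.257912×10^7.

82579119 cells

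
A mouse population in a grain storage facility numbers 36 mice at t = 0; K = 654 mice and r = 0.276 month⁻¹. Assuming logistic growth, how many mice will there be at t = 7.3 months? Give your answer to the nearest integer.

A = (K − N₀)/N₀ = (654 − 36)/36 = 17.167.
N(t) = K/(1 + A·e^(−rt)) = 654/(1 + 17.167×e^(−0.276×7.3)).
e^(−2.015) = 0.13335; denominator = 1 + 17.167×0.13335 = 3.2891.
N = 654/3.2891 = 198.837.

199 mice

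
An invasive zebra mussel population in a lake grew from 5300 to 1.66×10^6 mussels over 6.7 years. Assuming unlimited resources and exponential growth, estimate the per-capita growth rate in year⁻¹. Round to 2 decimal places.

0.86 per year

From N(t) = N₀·e^(rt): e^(r·6.7) = 1.66×10^6/5300 = 313.21.
r·6.7 = ln(313.21) = 5.7469, so r = 5.7469/6.7 = 0.85774.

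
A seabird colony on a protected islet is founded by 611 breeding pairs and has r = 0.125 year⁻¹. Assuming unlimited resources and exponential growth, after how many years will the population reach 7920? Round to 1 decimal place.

20.5 years

Set N₀·e^(rt) = 7920: e^(0.125·t) = 7920/611 = 12.962.
0.125·t = ln(12.962) = 2.562, so t = 2.562/0.125 = 20.496.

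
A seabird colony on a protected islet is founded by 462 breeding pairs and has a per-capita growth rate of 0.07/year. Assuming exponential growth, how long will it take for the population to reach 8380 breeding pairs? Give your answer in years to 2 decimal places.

41.40 years

Set N₀·e^(rt) = 8380: e^(0.07·t) = 8380/462 = 18.139.
0.07·t = ln(18.139) = 2.898, so t = 2.898/0.07 = 41.401.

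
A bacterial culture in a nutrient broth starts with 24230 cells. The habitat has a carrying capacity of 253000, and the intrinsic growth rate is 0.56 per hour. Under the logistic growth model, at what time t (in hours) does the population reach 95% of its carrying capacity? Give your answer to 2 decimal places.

A = (K − N₀)/N₀ = (253000 − 24230)/24230 = 9.4416.
Solve 253000/(1 + 9.4416·e^(−0.56t)) = 240350: 1 + 9.4416·e^(−0.56t) = 1.0526, so e^(−0.56t) = 0.00557443.
−0.56·t = ln(0.00557443) = -5.1896, so t = 5.1896/0.56 = 9.2671.

9.27 hours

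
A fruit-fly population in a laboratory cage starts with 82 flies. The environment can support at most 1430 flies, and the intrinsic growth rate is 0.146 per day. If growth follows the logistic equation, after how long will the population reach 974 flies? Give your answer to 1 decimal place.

24.4 days

A = (K − N₀)/N₀ = (1430 − 82)/82 = 16.439.
Solve 1430/(1 + 16.439·e^(−0.146t)) = 974: 1 + 16.439·e^(−0.146t) = 1.4682, so e^(−0.146t) = 0.0284793.
−0.146·t = ln(0.0284793) = -3.5586, so t = 3.5586/0.146 = 24.374.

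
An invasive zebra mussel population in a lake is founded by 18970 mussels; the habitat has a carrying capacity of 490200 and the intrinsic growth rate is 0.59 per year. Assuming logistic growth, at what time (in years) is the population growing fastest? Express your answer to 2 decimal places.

Logistic growth is fastest at N = K/2 = 245100.
A = (K − N₀)/N₀ = 24.841. Set K/(1 + A·e^(−rt)) = K/2 → A·e^(−rt) = 1.
e^(−0.59t) = 1/24.841 = 0.0402564, so t = ln(24.841)/0.59 = 3.2125/0.59 = 5.4449.

5.44 years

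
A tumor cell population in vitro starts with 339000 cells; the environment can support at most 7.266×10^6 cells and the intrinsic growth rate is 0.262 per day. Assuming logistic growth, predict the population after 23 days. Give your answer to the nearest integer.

6924287 cells

A = (K − N₀)/N₀ = (7.266×10^6 − 339000)/339000 = 20.434.
N(t) = K/(1 + A·e^(−rt)) = 7.266×10^6/(1 + 20.434×e^(−0.262×23)).
e^(−6.026) = 0.0024151; denominator = 1 + 20.434×0.0024151 = 1.0493.
N = 7.266×10^6/1.0493 = 6.924287×10^6.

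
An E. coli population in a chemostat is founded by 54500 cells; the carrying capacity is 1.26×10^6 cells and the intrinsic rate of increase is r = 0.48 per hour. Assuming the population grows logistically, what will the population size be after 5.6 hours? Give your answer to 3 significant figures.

503000 cells

A = (K − N₀)/N₀ = (1.26×10^6 − 54500)/54500 = 22.119.
N(t) = K/(1 + A·e^(−rt)) = 1.26×10^6/(1 + 22.119×e^(−0.48×5.6)).
e^(−2.688) = 0.068017; denominator = 1 + 22.119×0.068017 = 2.5045.
N = 1.26×10^6/2.5045 = 503098.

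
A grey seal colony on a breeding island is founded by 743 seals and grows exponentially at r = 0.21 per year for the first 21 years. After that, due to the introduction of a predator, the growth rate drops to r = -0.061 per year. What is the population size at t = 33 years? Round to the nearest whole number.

29398 seals

Phase 1: N(21) = 743·e^(0.21×21) = 743·e^4.41 = 61126.2.
Phase 2 runs for 33 − 21 = 12 years at r = -0.061.
N(33) = 61126.2·e^(-0.061×12) = 61126.2·e^-0.732 = 29398.4.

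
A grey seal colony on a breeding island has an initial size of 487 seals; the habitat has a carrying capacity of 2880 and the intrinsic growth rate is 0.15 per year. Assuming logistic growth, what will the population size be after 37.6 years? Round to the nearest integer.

2831 seals

A = (K − N₀)/N₀ = (2880 − 487)/487 = 4.9138.
N(t) = K/(1 + A·e^(−rt)) = 2880/(1 + 4.9138×e^(−0.15×37.6)).
e^(−5.64) = 0.0035529; denominator = 1 + 4.9138×0.0035529 = 1.0175.
N = 2880/1.0175 = 2830.58.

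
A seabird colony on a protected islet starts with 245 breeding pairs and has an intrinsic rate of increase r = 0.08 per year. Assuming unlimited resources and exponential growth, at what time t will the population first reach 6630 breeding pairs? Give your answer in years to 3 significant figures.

41.2 years

Set N₀·e^(rt) = 6630: e^(0.08·t) = 6630/245 = 27.061.
0.08·t = ln(27.061) = 3.2981, so t = 3.2981/0.08 = 41.226.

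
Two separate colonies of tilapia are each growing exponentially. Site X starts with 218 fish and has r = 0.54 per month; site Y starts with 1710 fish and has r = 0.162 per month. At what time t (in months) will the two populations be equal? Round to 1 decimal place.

5.4 months

Set 218·e^(0.54t) = 1710·e^(0.162t).
e^((0.54 − 0.162)t) = 1710/218 → e^(0.378·t) = 7.844.
0.378·t = ln(7.844) = 2.0598, so t = 2.0598/0.378 = 5.4491.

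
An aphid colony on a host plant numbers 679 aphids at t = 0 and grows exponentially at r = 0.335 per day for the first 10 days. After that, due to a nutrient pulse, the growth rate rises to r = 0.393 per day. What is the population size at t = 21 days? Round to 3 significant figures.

1460000 aphids

Phase 1: N(10) = 679·e^(0.335×10) = 679·e^3.35 = 19353.4.
Phase 2 runs for 21 − 10 = 11 days at r = 0.393.
N(21) = 19353.4·e^(0.393×11) = 19353.4·e^4.323 = 1.459524×10^6.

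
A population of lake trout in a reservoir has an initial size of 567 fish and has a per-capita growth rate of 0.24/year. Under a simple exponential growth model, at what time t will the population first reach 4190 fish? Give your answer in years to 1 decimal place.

Set N₀·e^(rt) = 4190: e^(0.24·t) = 4190/567 = 7.3898.
0.24·t = ln(7.3898) = 2.0001, so t = 2.0001/0.24 = 8.3337.

8.3 years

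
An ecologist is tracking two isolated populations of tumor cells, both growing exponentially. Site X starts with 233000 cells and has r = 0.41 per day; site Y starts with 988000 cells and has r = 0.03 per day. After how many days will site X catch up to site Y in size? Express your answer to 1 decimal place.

Set 233000·e^(0.41t) = 988000·e^(0.03t).
e^((0.41 − 0.03)t) = 988000/233000 → e^(0.38·t) = 4.2403.
0.38·t = ln(4.2403) = 1.4446, so t = 1.4446/0.38 = 3.8017.

3.8 days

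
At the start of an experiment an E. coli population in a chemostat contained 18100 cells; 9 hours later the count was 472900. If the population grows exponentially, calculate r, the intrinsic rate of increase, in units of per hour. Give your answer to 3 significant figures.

0.363 per hour

From N(t) = N₀·e^(rt): e^(r·9) = 472900/18100 = 26.127.
r·9 = ln(26.127) = 3.263, so r = 3.263/9 = 0.36255.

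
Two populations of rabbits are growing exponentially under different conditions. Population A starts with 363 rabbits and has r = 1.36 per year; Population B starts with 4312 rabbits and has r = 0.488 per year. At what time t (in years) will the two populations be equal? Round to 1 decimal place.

Set 363·e^(1.36t) = 4312·e^(0.488t).
e^((1.36 − 0.488)t) = 4312/363 → e^(0.872·t) = 11.879.
0.872·t = ln(11.879) = 2.4748, so t = 2.4748/0.872 = 2.838.

2.8 years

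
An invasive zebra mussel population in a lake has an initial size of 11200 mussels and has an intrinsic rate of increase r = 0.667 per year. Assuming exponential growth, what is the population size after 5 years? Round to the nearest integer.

N(t) = N₀·e^(rt) = 11200 × e^(0.667×5) = 11200 × e^3.335.
e^3.335 ≈ 28.078, so N ≈ 11200 × 28.078 = 314478.

314478 mussels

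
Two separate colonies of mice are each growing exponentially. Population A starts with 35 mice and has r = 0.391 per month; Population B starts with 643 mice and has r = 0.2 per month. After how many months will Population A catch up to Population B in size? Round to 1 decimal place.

Set 35·e^(0.391t) = 643·e^(0.2t).
e^((0.391 − 0.2)t) = 643/35 → e^(0.191·t) = 18.371.
0.191·t = ln(18.371) = 2.9108, so t = 2.9108/0.191 = 15.24.

15.2 months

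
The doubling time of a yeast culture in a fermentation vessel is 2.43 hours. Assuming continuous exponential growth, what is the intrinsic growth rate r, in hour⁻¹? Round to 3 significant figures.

r = ln(2)/t_d = 0.6931/2.43 = 0.28525.

0.285 per hour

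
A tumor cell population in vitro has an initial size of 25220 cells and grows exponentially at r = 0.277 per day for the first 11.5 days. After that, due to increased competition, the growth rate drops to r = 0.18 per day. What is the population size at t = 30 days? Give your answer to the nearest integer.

Phase 1: N(11.5) = 25220·e^(0.277×11.5) = 25220·e^3.186 = 609804.
Phase 2 runs for 30 − 11.5 = 18.5 days at r = 0.18.
N(30) = 609804·e^(0.18×18.5) = 609804·e^3.33 = 1.703691×10^7.

17036908 cells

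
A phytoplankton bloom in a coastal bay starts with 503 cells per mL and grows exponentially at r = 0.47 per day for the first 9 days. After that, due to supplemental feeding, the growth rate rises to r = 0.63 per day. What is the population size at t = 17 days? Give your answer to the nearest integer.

5339220 cells per mL

Phase 1: N(9) = 503·e^(0.47×9) = 503·e^4.23 = 34564.8.
Phase 2 runs for 17 − 9 = 8 days at r = 0.63.
N(17) = 34564.8·e^(0.63×8) = 34564.8·e^5.04 = 5.33922×10^6.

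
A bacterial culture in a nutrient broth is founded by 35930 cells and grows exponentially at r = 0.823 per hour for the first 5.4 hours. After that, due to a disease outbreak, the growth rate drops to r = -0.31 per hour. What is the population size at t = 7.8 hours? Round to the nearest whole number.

Phase 1: N(5.4) = 35930·e^(0.823×5.4) = 35930·e^4.444 = 3.058784×10^6.
Phase 2 runs for 7.8 − 5.4 = 2.4 hours at r = -0.31.
N(7.8) = 3.058784×10^6·e^(-0.31×2.4) = 3.058784×10^6·e^-0.744 = 1.453562×10^6.

1453562 cells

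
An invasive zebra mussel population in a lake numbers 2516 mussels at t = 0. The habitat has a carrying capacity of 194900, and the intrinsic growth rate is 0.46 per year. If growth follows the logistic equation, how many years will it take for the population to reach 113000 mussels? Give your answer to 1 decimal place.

A = (K − N₀)/N₀ = (194900 − 2516)/2516 = 76.464.
Solve 194900/(1 + 76.464·e^(−0.46t)) = 113000: 1 + 76.464·e^(−0.46t) = 1.7248, so e^(−0.46t) = 0.00947866.
−0.46·t = ln(0.00947866) = -4.6587, so t = 4.6587/0.46 = 10.128.

10.1 years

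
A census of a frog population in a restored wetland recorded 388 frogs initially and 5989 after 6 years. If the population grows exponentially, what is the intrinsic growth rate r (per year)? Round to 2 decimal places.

0.46 per year

From N(t) = N₀·e^(rt): e^(r·6) = 5989/388 = 15.436.
r·6 = ln(15.436) = 2.7367, so r = 2.7367/6 = 0.45611.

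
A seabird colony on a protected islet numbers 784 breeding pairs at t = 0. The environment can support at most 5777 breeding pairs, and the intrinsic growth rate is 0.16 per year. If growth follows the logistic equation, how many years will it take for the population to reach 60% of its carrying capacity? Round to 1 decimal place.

14.1 years

A = (K − N₀)/N₀ = (5777 − 784)/784 = 6.3686.
Solve 5777/(1 + 6.3686·e^(−0.16t)) = 3466.2: 1 + 6.3686·e^(−0.16t) = 1.6667, so e^(−0.16t) = 0.10468.
−0.16·t = ln(0.10468) = -2.2568, so t = 2.2568/0.16 = 14.105.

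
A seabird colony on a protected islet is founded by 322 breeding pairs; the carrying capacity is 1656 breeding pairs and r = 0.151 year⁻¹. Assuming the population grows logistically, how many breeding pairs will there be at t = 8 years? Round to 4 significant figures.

740.0 breeding pairs

A = (K − N₀)/N₀ = (1656 − 322)/322 = 4.1429.
N(t) = K/(1 + A·e^(−rt)) = 1656/(1 + 4.1429×e^(−0.151×8)).
e^(−1.208) = 0.29879; denominator = 1 + 4.1429×0.29879 = 2.2379.
N = 1656/2.2379 = 739.992.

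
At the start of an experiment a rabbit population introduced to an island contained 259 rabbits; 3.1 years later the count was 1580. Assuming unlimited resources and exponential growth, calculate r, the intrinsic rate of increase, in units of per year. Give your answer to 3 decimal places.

0.583 per year

From N(t) = N₀·e^(rt): e^(r·3.1) = 1580/259 = 6.1004.
r·3.1 = ln(6.1004) = 1.8084, so r = 1.8084/3.1 = 0.58334.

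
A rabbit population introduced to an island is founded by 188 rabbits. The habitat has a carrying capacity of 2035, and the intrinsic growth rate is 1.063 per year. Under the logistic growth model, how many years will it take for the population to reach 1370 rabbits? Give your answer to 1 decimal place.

2.8 years

A = (K − N₀)/N₀ = (2035 − 188)/188 = 9.8245.
Solve 2035/(1 + 9.8245·e^(−1.063t)) = 1370: 1 + 9.8245·e^(−1.063t) = 1.4854, so e^(−1.063t) = 0.0494074.
−1.063·t = ln(0.0494074) = -3.0077, so t = 3.0077/1.063 = 2.8294.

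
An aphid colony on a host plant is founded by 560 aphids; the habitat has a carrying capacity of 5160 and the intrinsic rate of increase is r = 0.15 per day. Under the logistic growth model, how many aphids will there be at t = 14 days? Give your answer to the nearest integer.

A = (K − N₀)/N₀ = (5160 − 560)/560 = 8.2143.
N(t) = K/(1 + A·e^(−rt)) = 5160/(1 + 8.2143×e^(−0.15×14)).
e^(−2.1) = 0.12246; denominator = 1 + 8.2143×0.12246 = 2.0059.
N = 5160/2.0059 = 2572.42.

2572 aphids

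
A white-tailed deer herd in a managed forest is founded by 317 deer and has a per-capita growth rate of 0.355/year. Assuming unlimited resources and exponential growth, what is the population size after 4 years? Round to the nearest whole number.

1311 deer

N(t) = N₀·e^(rt) = 317 × e^(0.355×4) = 317 × e^1.42.
e^1.42 ≈ 4.1371, so N ≈ 317 × 4.1371 = 1311.47.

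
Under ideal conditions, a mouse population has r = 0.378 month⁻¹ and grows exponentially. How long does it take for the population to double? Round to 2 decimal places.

1.83 months

Doubling time t_d = ln(2)/r = 0.6931/0.378 = 1.8337.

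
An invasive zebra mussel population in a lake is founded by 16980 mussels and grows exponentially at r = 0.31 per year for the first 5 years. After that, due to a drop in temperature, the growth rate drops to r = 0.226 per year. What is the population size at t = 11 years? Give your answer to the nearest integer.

310454 mussels

Phase 1: N(5) = 16980·e^(0.31×5) = 16980·e^1.55 = 80000.8.
Phase 2 runs for 11 − 5 = 6 years at r = 0.226.
N(11) = 80000.8·e^(0.226×6) = 80000.8·e^1.356 = 310454.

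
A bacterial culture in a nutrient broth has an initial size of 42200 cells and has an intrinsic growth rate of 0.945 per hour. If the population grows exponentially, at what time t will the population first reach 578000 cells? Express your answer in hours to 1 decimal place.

Set N₀·e^(rt) = 578000: e^(0.945·t) = 578000/42200 = 13.697.
0.945·t = ln(13.697) = 2.6172, so t = 2.6172/0.945 = 2.7695.

2.8 hours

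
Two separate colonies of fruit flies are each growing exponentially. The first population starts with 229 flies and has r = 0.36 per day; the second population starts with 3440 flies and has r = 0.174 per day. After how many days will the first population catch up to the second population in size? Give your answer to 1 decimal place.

14.6 days

Set 229·e^(0.36t) = 3440·e^(0.174t).
e^((0.36 − 0.174)t) = 3440/229 → e^(0.186·t) = 15.022.
0.186·t = ln(15.022) = 2.7095, so t = 2.7095/0.186 = 14.567.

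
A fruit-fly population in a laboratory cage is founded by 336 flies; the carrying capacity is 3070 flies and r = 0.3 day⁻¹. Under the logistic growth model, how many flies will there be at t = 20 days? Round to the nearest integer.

A = (K − N₀)/N₀ = (3070 − 336)/336 = 8.1369.
N(t) = K/(1 + A·e^(−rt)) = 3070/(1 + 8.1369×e^(−0.3×20)).
e^(−6) = 0.0024788; denominator = 1 + 8.1369×0.0024788 = 1.0202.
N = 3070/1.0202 = 3009.3.

3009 flies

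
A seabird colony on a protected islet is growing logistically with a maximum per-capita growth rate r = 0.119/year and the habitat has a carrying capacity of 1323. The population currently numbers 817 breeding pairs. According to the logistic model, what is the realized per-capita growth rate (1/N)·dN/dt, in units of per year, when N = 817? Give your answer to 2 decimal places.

(1/N)·dN/dt = r(1 − N/K) = 0.119 × (1 − 817/1323).
= 0.119 × 0.38246 = 0.045513.

0.05 per year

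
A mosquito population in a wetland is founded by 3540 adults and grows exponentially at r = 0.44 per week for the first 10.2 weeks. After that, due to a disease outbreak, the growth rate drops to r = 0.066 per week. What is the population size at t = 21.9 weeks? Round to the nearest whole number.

681521 adults

Phase 1: N(10.2) = 3540·e^(0.44×10.2) = 3540·e^4.488 = 314860.
Phase 2 runs for 21.9 − 10.2 = 11.7 weeks at r = 0.066.
N(21.9) = 314860·e^(0.066×11.7) = 314860·e^0.7722 = 681521.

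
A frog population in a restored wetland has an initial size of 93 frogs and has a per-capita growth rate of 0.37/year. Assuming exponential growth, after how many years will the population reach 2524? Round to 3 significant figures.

Set N₀·e^(rt) = 2524: e^(0.37·t) = 2524/93 = 27.14.
0.37·t = ln(27.14) = 3.301, so t = 3.301/0.37 = 8.9216.

8.92 years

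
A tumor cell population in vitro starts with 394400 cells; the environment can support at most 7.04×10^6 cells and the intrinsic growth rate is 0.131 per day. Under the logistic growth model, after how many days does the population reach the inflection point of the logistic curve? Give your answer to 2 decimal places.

21.56 days

Logistic growth is fastest at N = K/2 = 3.52×10^6.
A = (K − N₀)/N₀ = 16.85. Set K/(1 + A·e^(−rt)) = K/2 → A·e^(−rt) = 1.
e^(−0.131t) = 1/16.85 = 0.0593475, so t = ln(16.85)/0.131 = 2.8243/0.131 = 21.56.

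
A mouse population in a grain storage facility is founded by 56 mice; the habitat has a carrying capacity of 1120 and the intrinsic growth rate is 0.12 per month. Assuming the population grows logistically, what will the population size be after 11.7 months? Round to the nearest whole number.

198 mice

A = (K − N₀)/N₀ = (1120 − 56)/56 = 19.
N(t) = K/(1 + A·e^(−rt)) = 1120/(1 + 19×e^(−0.12×11.7)).
e^(−1.404) = 0.24561; denominator = 1 + 19×0.24561 = 5.6666.
N = 1120/5.6666 = 197.648.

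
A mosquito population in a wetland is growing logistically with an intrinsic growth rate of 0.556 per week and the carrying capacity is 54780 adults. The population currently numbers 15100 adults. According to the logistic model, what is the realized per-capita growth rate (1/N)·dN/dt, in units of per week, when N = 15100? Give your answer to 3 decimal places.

(1/N)·dN/dt = r(1 − N/K) = 0.556 × (1 − 15100/54780).
= 0.556 × 0.72435 = 0.40274.

0.403 per week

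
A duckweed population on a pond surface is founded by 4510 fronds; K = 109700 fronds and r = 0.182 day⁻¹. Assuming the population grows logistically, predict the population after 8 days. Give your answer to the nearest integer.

A = (K − N₀)/N₀ = (109700 − 4510)/4510 = 23.324.
N(t) = K/(1 + A·e^(−rt)) = 109700/(1 + 23.324×e^(−0.182×8)).
e^(−1.456) = 0.23317; denominator = 1 + 23.324×0.23317 = 6.4383.
N = 109700/6.4383 = 17038.6.

17039 fronds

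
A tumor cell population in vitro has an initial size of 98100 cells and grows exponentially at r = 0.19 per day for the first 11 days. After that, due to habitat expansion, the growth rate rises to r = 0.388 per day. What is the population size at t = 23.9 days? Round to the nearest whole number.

118324646 cells

Phase 1: N(11) = 98100·e^(0.19×11) = 98100·e^2.09 = 793130.
Phase 2 runs for 23.9 − 11 = 12.9 days at r = 0.388.
N(23.9) = 793130·e^(0.388×12.9) = 793130·e^5.005 = 1.183246×10^8.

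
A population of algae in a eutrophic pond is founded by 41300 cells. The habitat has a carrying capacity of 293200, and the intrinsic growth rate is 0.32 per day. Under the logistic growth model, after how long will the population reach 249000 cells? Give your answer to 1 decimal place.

A = (K − N₀)/N₀ = (293200 − 41300)/41300 = 6.0993.
Solve 293200/(1 + 6.0993·e^(−0.32t)) = 249000: 1 + 6.0993·e^(−0.32t) = 1.1775, so e^(−0.32t) = 0.0291035.
−0.32·t = ln(0.0291035) = -3.5369, so t = 3.5369/0.32 = 11.053.

11.1 days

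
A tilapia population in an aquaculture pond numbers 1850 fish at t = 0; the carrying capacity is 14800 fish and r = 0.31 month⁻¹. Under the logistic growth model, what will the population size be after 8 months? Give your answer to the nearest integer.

9330 fish

A = (K − N₀)/N₀ = (14800 − 1850)/1850 = 7.
N(t) = K/(1 + A·e^(−rt)) = 14800/(1 + 7×e^(−0.31×8)).
e^(−2.48) = 0.083743; denominator = 1 + 7×0.083743 = 1.5862.
N = 14800/1.5862 = 9330.46.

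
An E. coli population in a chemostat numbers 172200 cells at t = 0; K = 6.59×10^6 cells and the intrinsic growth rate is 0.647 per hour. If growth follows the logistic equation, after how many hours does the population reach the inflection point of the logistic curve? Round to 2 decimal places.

5.59 hours

Logistic growth is fastest at N = K/2 = 3.295×10^6.
A = (K − N₀)/N₀ = 37.269. Set K/(1 + A·e^(−rt)) = K/2 → A·e^(−rt) = 1.
e^(−0.647t) = 1/37.269 = 0.0268316, so t = ln(37.269)/0.647 = 3.6182/0.647 = 5.5922.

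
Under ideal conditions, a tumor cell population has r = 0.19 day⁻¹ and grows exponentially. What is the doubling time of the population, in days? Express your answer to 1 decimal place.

Doubling time t_d = ln(2)/r = 0.6931/0.19 = 3.6481.

3.6 days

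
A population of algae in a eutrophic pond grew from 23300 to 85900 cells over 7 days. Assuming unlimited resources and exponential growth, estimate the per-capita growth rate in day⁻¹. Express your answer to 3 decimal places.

From N(t) = N₀·e^(rt): e^(r·7) = 85900/23300 = 3.6867.
r·7 = ln(3.6867) = 1.3047, so r = 1.3047/7 = 0.18639.

0.186 per day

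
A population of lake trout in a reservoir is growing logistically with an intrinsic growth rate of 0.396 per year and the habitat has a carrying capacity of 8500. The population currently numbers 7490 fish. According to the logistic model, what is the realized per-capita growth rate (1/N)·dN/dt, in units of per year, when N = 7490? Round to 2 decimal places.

0.05 per year

(1/N)·dN/dt = r(1 − N/K) = 0.396 × (1 − 7490/8500).
= 0.396 × 0.11882 = 0.047054.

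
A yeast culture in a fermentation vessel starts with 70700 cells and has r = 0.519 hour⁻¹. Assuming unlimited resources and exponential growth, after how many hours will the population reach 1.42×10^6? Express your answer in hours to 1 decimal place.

5.8 hours

Set N₀·e^(rt) = 1.42×10^6: e^(0.519·t) = 1.42×10^6/70700 = 20.085.
0.519·t = ln(20.085) = 3, so t = 3/0.519 = 5.7803.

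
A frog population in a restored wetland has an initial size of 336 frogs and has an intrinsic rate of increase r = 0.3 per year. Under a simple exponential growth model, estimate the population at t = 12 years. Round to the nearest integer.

N(t) = N₀·e^(rt) = 336 × e^(0.3×12) = 336 × e^3.6.
e^3.6 ≈ 36.598, so N ≈ 336 × 36.598 = 12297.

12297 frogs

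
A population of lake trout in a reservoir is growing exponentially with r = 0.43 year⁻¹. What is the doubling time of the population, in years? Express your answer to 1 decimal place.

1.6 years

Doubling time t_d = ln(2)/r = 0.6931/0.43 = 1.612.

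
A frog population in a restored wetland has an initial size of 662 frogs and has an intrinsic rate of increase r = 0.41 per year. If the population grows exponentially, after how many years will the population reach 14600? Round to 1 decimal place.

Set N₀·e^(rt) = 14600: e^(0.41·t) = 14600/662 = 22.054.
0.41·t = ln(22.054) = 3.0935, so t = 3.0935/0.41 = 7.5451.

7.5 years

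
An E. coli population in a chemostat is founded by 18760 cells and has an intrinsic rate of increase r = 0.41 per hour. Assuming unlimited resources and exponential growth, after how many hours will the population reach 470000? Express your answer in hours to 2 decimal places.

Set N₀·e^(rt) = 470000: e^(0.41·t) = 470000/18760 = 25.053.
0.41·t = ln(25.053) = 3.221, so t = 3.221/0.41 = 7.8561.

7.86 hours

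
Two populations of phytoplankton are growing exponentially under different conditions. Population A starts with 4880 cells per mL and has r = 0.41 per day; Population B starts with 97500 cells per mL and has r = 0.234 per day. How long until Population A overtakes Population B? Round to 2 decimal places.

Set 4880·e^(0.41t) = 97500·e^(0.234t).
e^((0.41 − 0.234)t) = 97500/4880 → e^(0.176·t) = 19.98.
0.176·t = ln(19.98) = 2.9947, so t = 2.9947/0.176 = 17.015.

17.02 days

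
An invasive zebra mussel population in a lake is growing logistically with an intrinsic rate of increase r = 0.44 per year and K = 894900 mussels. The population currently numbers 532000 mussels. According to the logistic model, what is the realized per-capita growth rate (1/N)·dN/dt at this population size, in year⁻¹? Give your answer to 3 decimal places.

(1/N)·dN/dt = r(1 − N/K) = 0.44 × (1 − 532000/894900).
= 0.44 × 0.40552 = 0.17843.

0.178 per year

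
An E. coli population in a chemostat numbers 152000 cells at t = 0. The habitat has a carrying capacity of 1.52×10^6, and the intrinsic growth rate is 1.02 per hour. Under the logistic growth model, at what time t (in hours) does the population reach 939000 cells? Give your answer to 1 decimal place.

A = (K − N₀)/N₀ = (1.52×10^6 − 152000)/152000 = 9.
Solve 1.52×10^6/(1 + 9·e^(−1.02t)) = 939000: 1 + 9·e^(−1.02t) = 1.6187, so e^(−1.02t) = 0.0687493.
−1.02·t = ln(0.0687493) = -2.6773, so t = 2.6773/1.02 = 2.6248.

2.6 hours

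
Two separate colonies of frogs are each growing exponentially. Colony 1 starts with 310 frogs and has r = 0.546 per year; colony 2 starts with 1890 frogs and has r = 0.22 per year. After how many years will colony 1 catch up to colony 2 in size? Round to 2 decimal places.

Set 310·e^(0.546t) = 1890·e^(0.22t).
e^((0.546 − 0.22)t) = 1890/310 → e^(0.326·t) = 6.0968.
0.326·t = ln(6.0968) = 1.8078, so t = 1.8078/0.326 = 5.5453.

5.55 years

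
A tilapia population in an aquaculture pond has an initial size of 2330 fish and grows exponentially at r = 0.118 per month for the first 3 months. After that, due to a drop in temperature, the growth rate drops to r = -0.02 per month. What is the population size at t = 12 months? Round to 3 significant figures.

Phase 1: N(3) = 2330·e^(0.118×3) = 2330·e^0.354 = 3319.68.
Phase 2 runs for 12 − 3 = 9 months at r = -0.02.
N(12) = 3319.68·e^(-0.02×9) = 3319.68·e^-0.18 = 2772.83.

2770 fish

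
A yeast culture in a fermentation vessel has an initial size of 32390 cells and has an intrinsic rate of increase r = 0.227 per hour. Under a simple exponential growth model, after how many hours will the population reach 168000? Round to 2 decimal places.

7.25 hours

Set N₀·e^(rt) = 168000: e^(0.227·t) = 168000/32390 = 5.1868.
0.227·t = ln(5.1868) = 1.6461, so t = 1.6461/0.227 = 7.2516.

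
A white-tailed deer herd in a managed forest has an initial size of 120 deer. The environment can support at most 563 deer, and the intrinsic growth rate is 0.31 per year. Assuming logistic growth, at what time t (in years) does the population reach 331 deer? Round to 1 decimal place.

5.4 years

A = (K − N₀)/N₀ = (563 − 120)/120 = 3.6917.
Solve 563/(1 + 3.6917·e^(−0.31t)) = 331: 1 + 3.6917·e^(−0.31t) = 1.7009, so e^(−0.31t) = 0.189862.
−0.31·t = ln(0.189862) = -1.6615, so t = 1.6615/0.31 = 5.3595.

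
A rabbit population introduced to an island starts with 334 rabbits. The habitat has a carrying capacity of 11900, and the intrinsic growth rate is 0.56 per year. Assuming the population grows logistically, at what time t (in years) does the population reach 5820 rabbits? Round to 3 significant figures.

A = (K − N₀)/N₀ = (11900 − 334)/334 = 34.629.
Solve 11900/(1 + 34.629·e^(−0.56t)) = 5820: 1 + 34.629·e^(−0.56t) = 2.0447, so e^(−0.56t) = 0.0301678.
−0.56·t = ln(0.0301678) = -3.501, so t = 3.501/0.56 = 6.2517.

6.25 years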